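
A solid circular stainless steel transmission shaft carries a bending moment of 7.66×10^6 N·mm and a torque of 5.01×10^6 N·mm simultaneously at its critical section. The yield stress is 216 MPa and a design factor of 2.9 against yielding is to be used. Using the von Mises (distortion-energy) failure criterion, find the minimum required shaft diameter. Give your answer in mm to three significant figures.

d = 106 mm

σ_allow = σ_y/n = 216/2.9 = 74.48 MPa.
For a solid shaft σ_b = 32M/(πd³) and τ = 16T/(πd³), so the von Mises stress is σ' = (16/πd³)·√(4M²+3T²).
√(4M²+3T²) = √(4×(7.660×10^6)² + 3×(5.010×10^6)²) = 1.761×10^7 N·mm.
d³ = 16×1.761×10^7/(π×74.48) = 1.204×10^6 mm³.
d = 106.4 mm.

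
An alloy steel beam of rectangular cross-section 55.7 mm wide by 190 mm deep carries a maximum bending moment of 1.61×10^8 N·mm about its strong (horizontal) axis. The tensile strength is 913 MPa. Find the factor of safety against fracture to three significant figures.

n = 1.90

Section modulus S = bh²/6 = 55.7×190²/6 = 335100 mm³.
σ = M/S = 1.6100×10^8/335100 = 480.4 MPa.
n = 913/480.4 = 1.900.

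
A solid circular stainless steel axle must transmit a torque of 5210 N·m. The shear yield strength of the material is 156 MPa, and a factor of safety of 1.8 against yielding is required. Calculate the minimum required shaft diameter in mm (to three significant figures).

Allowable shear stress τ_allow = 156/1.8 = 86.67 MPa.
For a solid shaft τ = 16T/(πd³), so d³ = 16T/(π τ_allow) = 16×5210000/(π×86.67) = 306200 mm³.
d = (306200)^(1/3) = 67.40 mm.

d = 67.4 mm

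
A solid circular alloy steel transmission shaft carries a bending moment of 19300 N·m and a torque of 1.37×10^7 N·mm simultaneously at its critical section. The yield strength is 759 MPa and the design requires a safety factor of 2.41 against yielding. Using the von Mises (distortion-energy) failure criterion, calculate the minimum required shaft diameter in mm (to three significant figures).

d = 90.2 mm

σ_allow = σ_y/n = 759/2.41 = 314.9 MPa.
For a solid shaft σ_b = 32M/(πd³) and τ = 16T/(πd³), so the von Mises stress is σ' = (16/πd³)·√(4M²+3T²).
√(4M²+3T²) = √(4×(1.930×10^7)² + 3×(1.370×10^7)²) = 4.531×10^7 N·mm.
d³ = 16×4.531×10^7/(π×314.9) = 732700 mm³.
d = 90.15 mm.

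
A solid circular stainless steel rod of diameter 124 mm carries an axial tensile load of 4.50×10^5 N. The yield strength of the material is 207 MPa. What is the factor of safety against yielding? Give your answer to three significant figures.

n = 5.56

A = πd²/4 = 12080 mm².
σ = F/A = 450000/12080 = 37.26 MPa.
n = 207/37.26 = 5.555.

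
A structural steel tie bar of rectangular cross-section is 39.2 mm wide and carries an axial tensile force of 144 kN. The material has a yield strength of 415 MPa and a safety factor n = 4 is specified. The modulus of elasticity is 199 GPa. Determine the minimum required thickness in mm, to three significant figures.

σ_allow = 415/4 = 103.8 MPa.
Required area A = F/σ_allow = 144000/103.8 = 1388 mm².
t = A/w = 1388/39.2 = 35.41 mm.

t = 35.4 mm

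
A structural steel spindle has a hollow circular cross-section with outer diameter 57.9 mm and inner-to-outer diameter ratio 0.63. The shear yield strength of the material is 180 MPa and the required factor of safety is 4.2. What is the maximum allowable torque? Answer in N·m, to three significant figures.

T_allow = 1380 N·m

τ_allow = 180/4.2 = 42.86 MPa.
For a hollow shaft T_allow = τ_allow·πd_o³(1−k⁴)/16 with 1−k⁴ = 0.8425, so πd_o³(1−k⁴)/16 = 32110 mm³.
T_allow = 42.86×32110 = 1.376×10^6 N·mm = 1376 N·m.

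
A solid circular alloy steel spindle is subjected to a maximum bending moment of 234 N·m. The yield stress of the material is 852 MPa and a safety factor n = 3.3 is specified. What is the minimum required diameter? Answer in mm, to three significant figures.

d = 21.0 mm

σ_allow = 852/3.3 = 258.2 MPa.
For a solid circular section σ = 32M/(πd³), so d³ = 32M/(π σ_allow) = 32×234000/(π×258.2) = 9232 mm³.
d = 20.98 mm.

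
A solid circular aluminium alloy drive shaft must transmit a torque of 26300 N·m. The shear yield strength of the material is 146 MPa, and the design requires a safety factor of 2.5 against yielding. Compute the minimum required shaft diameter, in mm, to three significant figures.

Allowable shear stress τ_allow = 146/2.5 = 58.40 MPa.
For a solid shaft τ = 16T/(πd³), so d³ = 16T/(π τ_allow) = 16×2.6300×10^7/(π×58.40) = 2.294×10^6 mm³.
d = (2.294×10^6)^(1/3) = 131.9 mm.

d = 132 mm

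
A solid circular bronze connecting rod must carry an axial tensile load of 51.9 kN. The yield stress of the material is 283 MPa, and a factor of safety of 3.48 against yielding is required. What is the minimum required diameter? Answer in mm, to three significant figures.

Allowable stress σ_allow = 283/3.48 = 81.32 MPa.
Required area A = F/σ_allow = 51900/81.32 = 638.2 mm².
A = πd²/4 → d = √(4A/π) = 28.51 mm.

d = 28.5 mm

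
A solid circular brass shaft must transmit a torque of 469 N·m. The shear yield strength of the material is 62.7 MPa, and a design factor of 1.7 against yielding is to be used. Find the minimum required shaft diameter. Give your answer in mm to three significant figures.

d = 40.2 mm

Allowable shear stress τ_allow = 62.7/1.7 = 36.88 MPa.
For a solid shaft τ = 16T/(πd³), so d³ = 16T/(π τ_allow) = 16×469000/(π×36.88) = 64760 mm³.
d = (64760)^(1/3) = 40.16 mm.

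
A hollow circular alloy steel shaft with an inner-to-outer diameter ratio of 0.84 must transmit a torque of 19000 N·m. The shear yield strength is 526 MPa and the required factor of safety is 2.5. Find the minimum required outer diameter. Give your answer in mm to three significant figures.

d_o = 97.1 mm

τ_allow = 526/2.5 = 210.4 MPa.
For a hollow shaft τ = 16T/[πd_o³(1−k⁴)] with k = 0.84, so 1−k⁴ = 0.5021.
d_o³ = 16T/[π τ_allow (1−k⁴)] = 16×1.9000×10^7/(π×210.4×0.5021) = 915900 mm³.
d_o = 97.12 mm.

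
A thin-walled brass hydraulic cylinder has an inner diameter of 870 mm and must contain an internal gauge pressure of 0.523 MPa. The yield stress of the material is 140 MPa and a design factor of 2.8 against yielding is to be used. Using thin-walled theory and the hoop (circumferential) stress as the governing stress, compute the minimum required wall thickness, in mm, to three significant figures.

σ_allow = 140/2.8 = 50.00 MPa.
Hoop stress σ_h = pD/(2t), so t = pD/(2σ_allow) = 0.523×870/(2×50.00) = 4.550 mm.

t = 4.55 mm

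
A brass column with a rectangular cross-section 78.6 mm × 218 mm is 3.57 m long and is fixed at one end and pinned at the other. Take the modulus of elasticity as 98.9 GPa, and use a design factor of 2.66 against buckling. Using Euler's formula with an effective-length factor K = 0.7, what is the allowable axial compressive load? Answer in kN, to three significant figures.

P_allow = 518 kN

Buckling occurs about the weak axis: I_min = h·b³/12 = 218×78.6³/12 = 8.822×10^6 mm⁴ (b = 78.6 mm is the smaller dimension).
Effective length L_e = KL = 0.7×3.57 m = 2499 mm.
Euler critical load P_cr = π²EI/L_e² = π²×98900×8.822×10^6/2499² = 1.379×10^6 N.
P_allow = P_cr/n = 1.379×10^6/2.66 = 518400 N.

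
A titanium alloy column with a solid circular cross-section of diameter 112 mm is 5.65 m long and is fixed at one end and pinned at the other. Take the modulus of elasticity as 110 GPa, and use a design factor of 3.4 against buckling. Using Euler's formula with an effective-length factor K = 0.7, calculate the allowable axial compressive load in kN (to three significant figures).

P_allow = 158 kN

I = πd⁴/64 = π×112⁴/64 = 7.724×10^6 mm⁴.
Effective length L_e = KL = 0.7×5.65 m = 3955 mm.
Euler critical load P_cr = π²EI/L_e² = π²×110000×7.724×10^6/3955² = 536100 N.
P_allow = P_cr/n = 536100/3.4 = 157700 N.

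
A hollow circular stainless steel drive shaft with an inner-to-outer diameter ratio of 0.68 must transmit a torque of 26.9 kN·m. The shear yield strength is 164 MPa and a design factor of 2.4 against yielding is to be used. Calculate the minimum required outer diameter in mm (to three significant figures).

d_o = 137 mm

τ_allow = 164/2.4 = 68.33 MPa.
For a hollow shaft τ = 16T/[πd_o³(1−k⁴)] with k = 0.68, so 1−k⁴ = 0.7862.
d_o³ = 16T/[π τ_allow (1−k⁴)] = 16×2.6900×10^7/(π×68.33×0.7862) = 2.550×10^6 mm³.
d_o = 136.6 mm.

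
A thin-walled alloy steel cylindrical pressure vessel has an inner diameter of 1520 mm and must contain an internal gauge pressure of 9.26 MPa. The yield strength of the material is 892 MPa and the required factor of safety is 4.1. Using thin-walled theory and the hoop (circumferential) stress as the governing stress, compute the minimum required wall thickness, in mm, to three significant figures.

t = 32.3 mm

σ_allow = 892/4.1 = 217.6 MPa.
Hoop stress σ_h = pD/(2t), so t = pD/(2σ_allow) = 9.26×1520/(2×217.6) = 32.35 mm.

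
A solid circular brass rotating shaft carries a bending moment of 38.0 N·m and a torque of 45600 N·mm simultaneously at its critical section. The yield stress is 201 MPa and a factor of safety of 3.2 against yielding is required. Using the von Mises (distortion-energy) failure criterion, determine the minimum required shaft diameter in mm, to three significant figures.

d = 20.7 mm

σ_allow = σ_y/n = 201/3.2 = 62.81 MPa.
For a solid shaft σ_b = 32M/(πd³) and τ = 16T/(πd³), so the von Mises stress is σ' = (16/πd³)·√(4M²+3T²).
√(4M²+3T²) = √(4×(38000)² + 3×(45600)²) = 109600 N·mm.
d³ = 16×109600/(π×62.81) = 8887 mm³.
d = 20.71 mm.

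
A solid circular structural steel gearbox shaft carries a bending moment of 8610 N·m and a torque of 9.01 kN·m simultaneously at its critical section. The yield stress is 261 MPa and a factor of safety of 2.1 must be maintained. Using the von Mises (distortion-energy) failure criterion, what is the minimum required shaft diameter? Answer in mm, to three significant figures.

σ_allow = σ_y/n = 261/2.1 = 124.3 MPa.
For a solid shaft σ_b = 32M/(πd³) and τ = 16T/(πd³), so the von Mises stress is σ' = (16/πd³)·√(4M²+3T²).
√(4M²+3T²) = √(4×(8.610×10^6)² + 3×(9.010×10^6)²) = 2.324×10^7 N·mm.
d³ = 16×2.324×10^7/(π×124.3) = 952300 mm³.
d = 98.38 mm.

d = 98.4 mm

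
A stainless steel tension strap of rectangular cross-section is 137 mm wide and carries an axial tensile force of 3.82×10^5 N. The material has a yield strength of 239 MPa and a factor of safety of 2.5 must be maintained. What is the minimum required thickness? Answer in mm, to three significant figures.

σ_allow = 239/2.5 = 95.60 MPa.
Required area A = F/σ_allow = 382000/95.60 = 3996 mm².
t = A/w = 3996/137 = 29.17 mm.

t = 29.2 mm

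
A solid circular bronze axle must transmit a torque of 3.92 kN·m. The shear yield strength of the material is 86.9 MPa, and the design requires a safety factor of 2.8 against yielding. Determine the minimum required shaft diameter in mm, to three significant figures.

d = 86.3 mm

Allowable shear stress τ_allow = 86.9/2.8 = 31.04 MPa.
For a solid shaft τ = 16T/(πd³), so d³ = 16T/(π τ_allow) = 16×3920000/(π×31.04) = 643300 mm³.
d = (643300)^(1/3) = 86.32 mm.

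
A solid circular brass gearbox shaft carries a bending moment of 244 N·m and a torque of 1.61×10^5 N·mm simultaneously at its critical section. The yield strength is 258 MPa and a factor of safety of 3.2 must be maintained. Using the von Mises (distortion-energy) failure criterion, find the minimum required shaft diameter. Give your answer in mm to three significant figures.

d = 32.9 mm

σ_allow = σ_y/n = 258/3.2 = 80.62 MPa.
For a solid shaft σ_b = 32M/(πd³) and τ = 16T/(πd³), so the von Mises stress is σ' = (16/πd³)·√(4M²+3T²).
√(4M²+3T²) = √(4×(244000)² + 3×(161000)²) = 562100 N·mm.
d³ = 16×562100/(π×80.62) = 35500 mm³.
d = 32.87 mm.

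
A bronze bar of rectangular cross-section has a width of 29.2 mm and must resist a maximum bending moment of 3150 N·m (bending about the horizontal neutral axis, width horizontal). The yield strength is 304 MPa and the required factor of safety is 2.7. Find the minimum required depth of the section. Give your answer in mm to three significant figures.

σ_allow = 304/2.7 = 112.6 MPa.
For a rectangular section σ = 6M/(bh²), so h² = 6M/(b σ_allow) = 6×3150000/(29.2×112.6) = 5749 mm².
h = 75.82 mm.

h = 75.8 mm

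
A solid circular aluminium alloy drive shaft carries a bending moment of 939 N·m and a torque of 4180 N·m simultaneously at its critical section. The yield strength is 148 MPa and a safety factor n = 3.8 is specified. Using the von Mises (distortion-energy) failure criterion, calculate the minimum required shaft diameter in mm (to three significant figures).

σ_allow = σ_y/n = 148/3.8 = 38.95 MPa.
For a solid shaft σ_b = 32M/(πd³) and τ = 16T/(πd³), so the von Mises stress is σ' = (16/πd³)·√(4M²+3T²).
√(4M²+3T²) = √(4×(939000)² + 3×(4.180×10^6)²) = 7.480×10^6 N·mm.
d³ = 16×7.480×10^6/(π×38.95) = 978100 mm³.
d = 99.26 mm.

d = 99.3 mm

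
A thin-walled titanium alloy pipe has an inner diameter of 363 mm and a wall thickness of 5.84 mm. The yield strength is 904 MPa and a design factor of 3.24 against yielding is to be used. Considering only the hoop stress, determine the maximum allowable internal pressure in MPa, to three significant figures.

p_allow = 8.98 MPa

σ_allow = 904/3.24 = 279.0 MPa.
σ_h = pD/(2t) → p_allow = 2σ_allow t/D = 2×279.0×5.84/363 = 8.978 MPa.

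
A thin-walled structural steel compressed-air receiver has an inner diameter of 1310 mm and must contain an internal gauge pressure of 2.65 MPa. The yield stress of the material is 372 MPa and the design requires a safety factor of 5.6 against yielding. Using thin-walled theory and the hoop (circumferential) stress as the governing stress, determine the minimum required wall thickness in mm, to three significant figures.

σ_allow = 372/5.6 = 66.43 MPa.
Hoop stress σ_h = pD/(2t), so t = pD/(2σ_allow) = 2.65×1310/(2×66.43) = 26.13 mm.

t = 26.1 mm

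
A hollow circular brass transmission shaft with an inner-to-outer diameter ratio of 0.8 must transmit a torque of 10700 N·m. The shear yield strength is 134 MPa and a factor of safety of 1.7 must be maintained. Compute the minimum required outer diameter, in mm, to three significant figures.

τ_allow = 134/1.7 = 78.82 MPa.
For a hollow shaft τ = 16T/[πd_o³(1−k⁴)] with k = 0.8, so 1−k⁴ = 0.5904.
d_o³ = 16T/[π τ_allow (1−k⁴)] = 16×1.0700×10^7/(π×78.82×0.5904) = 1.171×10^6 mm³.
d_o = 105.4 mm.

d_o = 105 mm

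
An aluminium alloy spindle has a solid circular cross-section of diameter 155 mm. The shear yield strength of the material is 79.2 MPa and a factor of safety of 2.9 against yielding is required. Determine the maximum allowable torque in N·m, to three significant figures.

T_allow = 20000 N·m

τ_allow = 79.2/2.9 = 27.31 MPa.
For a solid shaft T_allow = τ_allow·πd³/16; πd³/16 = π×155³/16 = 731200 mm³.
T_allow = 27.31×731200 = 1.997×10^7 N·mm = 19970 N·m.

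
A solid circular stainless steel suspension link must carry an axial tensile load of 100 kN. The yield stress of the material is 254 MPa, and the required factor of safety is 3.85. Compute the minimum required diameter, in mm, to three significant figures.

d = 43.9 mm

Allowable stress σ_allow = 254/3.85 = 65.97 MPa.
Required area A = F/σ_allow = 100000/65.97 = 1516 mm².
A = πd²/4 → d = √(4A/π) = 43.93 mm.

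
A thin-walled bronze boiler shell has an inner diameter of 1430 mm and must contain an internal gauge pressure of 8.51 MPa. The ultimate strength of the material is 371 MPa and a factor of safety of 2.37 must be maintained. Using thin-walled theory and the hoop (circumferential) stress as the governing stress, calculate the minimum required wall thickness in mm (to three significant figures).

σ_allow = 371/2.37 = 156.5 MPa.
Hoop stress σ_h = pD/(2t), so t = pD/(2σ_allow) = 8.51×1430/(2×156.5) = 38.87 mm.

t = 38.9 mm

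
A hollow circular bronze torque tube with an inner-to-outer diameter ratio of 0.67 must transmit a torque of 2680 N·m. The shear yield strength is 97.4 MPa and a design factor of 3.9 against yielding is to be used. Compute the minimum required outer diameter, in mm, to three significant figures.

d_o = 88.1 mm

τ_allow = 97.4/3.9 = 24.97 MPa.
For a hollow shaft τ = 16T/[πd_o³(1−k⁴)] with k = 0.67, so 1−k⁴ = 0.7985.
d_o³ = 16T/[π τ_allow (1−k⁴)] = 16×2680000/(π×24.97×0.7985) = 684500 mm³.
d_o = 88.13 mm.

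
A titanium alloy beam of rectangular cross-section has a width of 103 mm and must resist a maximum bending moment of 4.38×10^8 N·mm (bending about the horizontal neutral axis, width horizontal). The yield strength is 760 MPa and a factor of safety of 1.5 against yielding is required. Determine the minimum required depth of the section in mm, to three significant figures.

σ_allow = 760/1.5 = 506.7 MPa.
For a rectangular section σ = 6M/(bh²), so h² = 6M/(b σ_allow) = 6×4.3800×10^8/(103×506.7) = 50360 mm².
h = 224.4 mm.

h = 224 mm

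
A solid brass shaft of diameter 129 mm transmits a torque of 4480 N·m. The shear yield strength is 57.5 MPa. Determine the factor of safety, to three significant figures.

τ = 16T/(πd³) = 16×4480000/(π×129³) = 10.63 MPa.
n = τ_limit/τ = 57.5/10.63 = 5.410.

n = 5.41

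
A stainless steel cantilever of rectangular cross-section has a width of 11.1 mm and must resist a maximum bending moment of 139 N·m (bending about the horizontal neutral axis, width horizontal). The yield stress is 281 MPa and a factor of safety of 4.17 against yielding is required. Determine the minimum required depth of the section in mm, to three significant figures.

σ_allow = 281/4.17 = 67.39 MPa.
For a rectangular section σ = 6M/(bh²), so h² = 6M/(b σ_allow) = 6×139000/(11.1×67.39) = 1115 mm².
h = 33.39 mm.

h = 33.4 mm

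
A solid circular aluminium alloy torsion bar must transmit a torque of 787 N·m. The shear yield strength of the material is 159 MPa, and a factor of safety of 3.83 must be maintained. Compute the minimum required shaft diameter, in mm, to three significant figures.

d = 45.9 mm

Allowable shear stress τ_allow = 159/3.83 = 41.51 MPa.
For a solid shaft τ = 16T/(πd³), so d³ = 16T/(π τ_allow) = 16×787000/(π×41.51) = 96550 mm³.
d = (96550)^(1/3) = 45.88 mm.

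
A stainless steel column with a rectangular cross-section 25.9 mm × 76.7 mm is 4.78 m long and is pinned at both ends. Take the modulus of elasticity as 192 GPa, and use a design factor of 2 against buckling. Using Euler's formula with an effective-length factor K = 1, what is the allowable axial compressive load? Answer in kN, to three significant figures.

Buckling occurs about the weak axis: I_min = h·b³/12 = 76.7×25.9³/12 = 111000 mm⁴ (b = 25.9 mm is the smaller dimension).
Effective length L_e = KL = 1×4.78 m = 4780 mm.
Euler critical load P_cr = π²EI/L_e² = π²×192000×111000/4780² = 9210 N.
P_allow = P_cr/n = 9210/2 = 4605 N.

P_allow = 4.60 kN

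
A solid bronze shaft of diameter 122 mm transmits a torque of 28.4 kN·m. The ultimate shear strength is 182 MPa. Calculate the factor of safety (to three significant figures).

τ = 16T/(πd³) = 16×2.8400×10^7/(π×122³) = 79.65 MPa.
n = τ_limit/τ = 182/79.65 = 2.285.

n = 2.28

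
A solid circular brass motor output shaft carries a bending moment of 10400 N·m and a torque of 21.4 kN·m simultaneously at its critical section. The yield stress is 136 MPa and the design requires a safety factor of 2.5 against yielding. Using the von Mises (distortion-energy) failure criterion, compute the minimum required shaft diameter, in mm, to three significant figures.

σ_allow = σ_y/n = 136/2.5 = 54.40 MPa.
For a solid shaft σ_b = 32M/(πd³) and τ = 16T/(πd³), so the von Mises stress is σ' = (16/πd³)·√(4M²+3T²).
√(4M²+3T²) = √(4×(1.040×10^7)² + 3×(2.140×10^7)²) = 4.250×10^7 N·mm.
d³ = 16×4.250×10^7/(π×54.40) = 3.979×10^6 mm³.
d = 158.5 mm.

d = 158 mm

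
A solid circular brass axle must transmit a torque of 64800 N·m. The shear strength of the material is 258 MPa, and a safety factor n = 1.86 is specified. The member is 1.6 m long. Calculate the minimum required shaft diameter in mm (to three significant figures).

Allowable shear stress τ_allow = 258/1.86 = 138.7 MPa.
For a solid shaft τ = 16T/(πd³), so d³ = 16T/(π τ_allow) = 16×6.4800×10^7/(π×138.7) = 2.379×10^6 mm³.
d = (2.379×10^6)^(1/3) = 133.5 mm.

d = 133 mm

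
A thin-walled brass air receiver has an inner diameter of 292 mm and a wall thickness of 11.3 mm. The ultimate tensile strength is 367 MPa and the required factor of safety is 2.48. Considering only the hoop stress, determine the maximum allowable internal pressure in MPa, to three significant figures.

p_allow = 11.5 MPa

σ_allow = 367/2.48 = 148.0 MPa.
σ_h = pD/(2t) → p_allow = 2σ_allow t/D = 2×148.0×11.3/292 = 11.45 MPa.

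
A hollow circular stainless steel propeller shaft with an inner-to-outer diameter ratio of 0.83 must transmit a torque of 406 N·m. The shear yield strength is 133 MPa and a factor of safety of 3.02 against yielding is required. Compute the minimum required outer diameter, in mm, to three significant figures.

τ_allow = 133/3.02 = 44.04 MPa.
For a hollow shaft τ = 16T/[πd_o³(1−k⁴)] with k = 0.83, so 1−k⁴ = 0.5254.
d_o³ = 16T/[π τ_allow (1−k⁴)] = 16×406000/(π×44.04×0.5254) = 89360 mm³.
d_o = 44.71 mm.

d_o = 44.7 mm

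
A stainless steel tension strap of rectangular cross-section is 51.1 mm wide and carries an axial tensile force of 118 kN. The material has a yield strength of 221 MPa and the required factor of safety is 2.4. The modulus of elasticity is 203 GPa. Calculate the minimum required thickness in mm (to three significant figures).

t = 25.1 mm

σ_allow = 221/2.4 = 92.08 MPa.
Required area A = F/σ_allow = 118000/92.08 = 1281 mm².
t = A/w = 1281/51.1 = 25.08 mm.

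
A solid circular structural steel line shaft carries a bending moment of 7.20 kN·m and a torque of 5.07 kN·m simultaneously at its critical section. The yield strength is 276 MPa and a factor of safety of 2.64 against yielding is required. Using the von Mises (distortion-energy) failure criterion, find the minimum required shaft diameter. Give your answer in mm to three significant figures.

d = 93.7 mm

σ_allow = σ_y/n = 276/2.64 = 104.5 MPa.
For a solid shaft σ_b = 32M/(πd³) and τ = 16T/(πd³), so the von Mises stress is σ' = (16/πd³)·√(4M²+3T²).
√(4M²+3T²) = √(4×(7.200×10^6)² + 3×(5.070×10^6)²) = 1.687×10^7 N·mm.
d³ = 16×1.687×10^7/(π×104.5) = 821600 mm³.
d = 93.66 mm.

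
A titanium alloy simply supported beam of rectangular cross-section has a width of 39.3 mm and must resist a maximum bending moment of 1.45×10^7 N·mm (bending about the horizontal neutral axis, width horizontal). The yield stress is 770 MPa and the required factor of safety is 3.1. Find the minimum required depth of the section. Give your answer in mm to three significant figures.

σ_allow = 770/3.1 = 248.4 MPa.
For a rectangular section σ = 6M/(bh²), so h² = 6M/(b σ_allow) = 6×1.4500×10^7/(39.3×248.4) = 8912 mm².
h = 94.41 mm.

h = 94.4 mm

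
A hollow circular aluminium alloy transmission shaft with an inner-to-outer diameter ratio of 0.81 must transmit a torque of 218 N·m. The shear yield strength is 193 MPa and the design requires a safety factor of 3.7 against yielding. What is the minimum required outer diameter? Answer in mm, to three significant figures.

τ_allow = 193/3.7 = 52.16 MPa.
For a hollow shaft τ = 16T/[πd_o³(1−k⁴)] with k = 0.81, so 1−k⁴ = 0.5695.
d_o³ = 16T/[π τ_allow (1−k⁴)] = 16×218000/(π×52.16×0.5695) = 37370 mm³.
d_o = 33.43 mm.

d_o = 33.4 mm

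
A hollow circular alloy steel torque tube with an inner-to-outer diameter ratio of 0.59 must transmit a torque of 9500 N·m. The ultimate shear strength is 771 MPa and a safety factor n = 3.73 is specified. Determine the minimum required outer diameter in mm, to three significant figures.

τ_allow = 771/3.73 = 206.7 MPa.
For a hollow shaft τ = 16T/[πd_o³(1−k⁴)] with k = 0.59, so 1−k⁴ = 0.8788.
d_o³ = 16T/[π τ_allow (1−k⁴)] = 16×9500000/(π×206.7×0.8788) = 266300 mm³.
d_o = 64.34 mm.

d_o = 64.3 mm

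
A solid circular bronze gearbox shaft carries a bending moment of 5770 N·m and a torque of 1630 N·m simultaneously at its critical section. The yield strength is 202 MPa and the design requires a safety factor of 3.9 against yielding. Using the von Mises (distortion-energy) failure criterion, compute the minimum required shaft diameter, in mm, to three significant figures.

d = 105 mm

σ_allow = σ_y/n = 202/3.9 = 51.79 MPa.
For a solid shaft σ_b = 32M/(πd³) and τ = 16T/(πd³), so the von Mises stress is σ' = (16/πd³)·√(4M²+3T²).
√(4M²+3T²) = √(4×(5.770×10^6)² + 3×(1.630×10^6)²) = 1.188×10^7 N·mm.
d³ = 16×1.188×10^7/(π×51.79) = 1.168×10^6 mm³.
d = 105.3 mm.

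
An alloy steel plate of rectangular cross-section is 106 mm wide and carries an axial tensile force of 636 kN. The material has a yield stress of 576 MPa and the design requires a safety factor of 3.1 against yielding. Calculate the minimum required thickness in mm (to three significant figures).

σ_allow = 576/3.1 = 185.8 MPa.
Required area A = F/σ_allow = 636000/185.8 = 3423 mm².
t = A/w = 3423/106 = 32.29 mm.

t = 32.3 mm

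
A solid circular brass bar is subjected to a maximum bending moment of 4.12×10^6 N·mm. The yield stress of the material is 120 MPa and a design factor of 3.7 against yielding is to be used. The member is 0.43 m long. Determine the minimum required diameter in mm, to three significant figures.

d = 109 mm

σ_allow = 120/3.7 = 32.43 MPa.
For a solid circular section σ = 32M/(πd³), so d³ = 32M/(π σ_allow) = 32×4120000/(π×32.43) = 1.294×10^6 mm³.
d = 109.0 mm.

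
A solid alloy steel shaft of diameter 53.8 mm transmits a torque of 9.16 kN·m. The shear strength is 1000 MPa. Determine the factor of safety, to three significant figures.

n = 3.34

τ = 16T/(πd³) = 16×9160000/(π×53.8³) = 299.6 MPa.
n = τ_limit/τ = 1000/299.6 = 3.338.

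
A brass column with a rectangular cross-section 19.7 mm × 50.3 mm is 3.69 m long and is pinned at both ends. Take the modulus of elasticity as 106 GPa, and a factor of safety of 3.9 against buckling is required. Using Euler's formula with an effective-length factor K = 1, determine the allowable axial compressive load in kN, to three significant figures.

Buckling occurs about the weak axis: I_min = h·b³/12 = 50.3×19.7³/12 = 32050 mm⁴ (b = 19.7 mm is the smaller dimension).
Effective length L_e = KL = 1×3.69 m = 3690 mm.
Euler critical load P_cr = π²EI/L_e² = π²×106000×32050/3690² = 2462 N.
P_allow = P_cr/n = 2462/3.9 = 631.4 N.

P_allow = 0.631 kN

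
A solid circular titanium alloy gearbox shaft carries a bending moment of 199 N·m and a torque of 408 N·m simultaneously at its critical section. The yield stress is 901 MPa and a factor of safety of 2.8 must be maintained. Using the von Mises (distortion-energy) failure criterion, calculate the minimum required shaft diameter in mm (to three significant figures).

d = 23.4 mm

σ_allow = σ_y/n = 901/2.8 = 321.8 MPa.
For a solid shaft σ_b = 32M/(πd³) and τ = 16T/(πd³), so the von Mises stress is σ' = (16/πd³)·√(4M²+3T²).
√(4M²+3T²) = √(4×(199000)² + 3×(408000)²) = 811000 N·mm.
d³ = 16×811000/(π×321.8) = 12840 mm³.
d = 23.41 mm.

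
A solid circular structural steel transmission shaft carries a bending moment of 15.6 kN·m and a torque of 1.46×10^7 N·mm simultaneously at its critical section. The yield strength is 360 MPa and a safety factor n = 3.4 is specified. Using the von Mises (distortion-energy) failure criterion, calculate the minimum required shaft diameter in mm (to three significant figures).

d = 125 mm

σ_allow = σ_y/n = 360/3.4 = 105.9 MPa.
For a solid shaft σ_b = 32M/(πd³) and τ = 16T/(πd³), so the von Mises stress is σ' = (16/πd³)·√(4M²+3T²).
√(4M²+3T²) = √(4×(1.560×10^7)² + 3×(1.460×10^7)²) = 4.016×10^7 N·mm.
d³ = 16×4.016×10^7/(π×105.9) = 1.932×10^6 mm³.
d = 124.5 mm.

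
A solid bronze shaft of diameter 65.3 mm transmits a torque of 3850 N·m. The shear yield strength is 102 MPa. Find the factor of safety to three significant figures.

τ = 16T/(πd³) = 16×3850000/(π×65.3³) = 70.42 MPa.
n = τ_limit/τ = 102/70.42 = 1.448.

n = 1.45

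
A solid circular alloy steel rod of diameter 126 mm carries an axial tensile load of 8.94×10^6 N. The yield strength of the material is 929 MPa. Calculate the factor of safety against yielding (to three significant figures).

n = 1.30

A = πd²/4 = 12470 mm².
σ = F/A = 8940000/12470 = 717.0 MPa.
n = 929/717.0 = 1.296.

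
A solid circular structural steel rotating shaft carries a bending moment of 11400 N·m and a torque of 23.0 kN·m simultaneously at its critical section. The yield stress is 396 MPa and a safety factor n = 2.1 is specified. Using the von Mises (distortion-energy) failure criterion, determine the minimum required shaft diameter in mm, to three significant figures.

σ_allow = σ_y/n = 396/2.1 = 188.6 MPa.
For a solid shaft σ_b = 32M/(πd³) and τ = 16T/(πd³), so the von Mises stress is σ' = (16/πd³)·√(4M²+3T²).
√(4M²+3T²) = √(4×(1.140×10^7)² + 3×(2.300×10^7)²) = 4.590×10^7 N·mm.
d³ = 16×4.590×10^7/(π×188.6) = 1.240×10^6 mm³.
d = 107.4 mm.

d = 107 mm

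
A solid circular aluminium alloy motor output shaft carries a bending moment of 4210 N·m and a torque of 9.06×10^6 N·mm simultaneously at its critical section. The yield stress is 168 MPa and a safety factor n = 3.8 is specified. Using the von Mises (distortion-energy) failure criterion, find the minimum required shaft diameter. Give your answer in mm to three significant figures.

d = 127 mm

σ_allow = σ_y/n = 168/3.8 = 44.21 MPa.
For a solid shaft σ_b = 32M/(πd³) and τ = 16T/(πd³), so the von Mises stress is σ' = (16/πd³)·√(4M²+3T²).
√(4M²+3T²) = √(4×(4.210×10^6)² + 3×(9.060×10^6)²) = 1.781×10^7 N·mm.
d³ = 16×1.781×10^7/(π×44.21) = 2.052×10^6 mm³.
d = 127.1 mm.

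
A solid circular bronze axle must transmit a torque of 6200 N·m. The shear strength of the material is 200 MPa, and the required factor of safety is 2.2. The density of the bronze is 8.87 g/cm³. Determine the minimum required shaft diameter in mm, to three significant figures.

Allowable shear stress τ_allow = 200/2.2 = 90.91 MPa.
For a solid shaft τ = 16T/(πd³), so d³ = 16T/(π τ_allow) = 16×6200000/(π×90.91) = 347300 mm³.
d = (347300)^(1/3) = 70.29 mm.

d = 70.3 mm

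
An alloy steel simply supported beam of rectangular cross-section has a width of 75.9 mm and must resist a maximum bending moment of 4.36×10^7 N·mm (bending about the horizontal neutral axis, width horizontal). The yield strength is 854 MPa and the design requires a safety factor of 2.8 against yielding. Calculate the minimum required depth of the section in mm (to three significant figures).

h = 106 mm

σ_allow = 854/2.8 = 305.0 MPa.
For a rectangular section σ = 6M/(bh²), so h² = 6M/(b σ_allow) = 6×4.3600×10^7/(75.9×305.0) = 11300 mm².
h = 106.3 mm.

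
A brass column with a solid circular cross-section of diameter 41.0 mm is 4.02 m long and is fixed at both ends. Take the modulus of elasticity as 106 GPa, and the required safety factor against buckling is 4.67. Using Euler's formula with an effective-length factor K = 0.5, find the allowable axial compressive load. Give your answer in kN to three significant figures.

P_allow = 7.69 kN

I = πd⁴/64 = π×41.0⁴/64 = 138700 mm⁴.
Effective length L_e = KL = 0.5×4.02 m = 2010 mm.
Euler critical load P_cr = π²EI/L_e² = π²×106000×138700/2010² = 35920 N.
P_allow = P_cr/n = 35920/4.67 = 7691 N.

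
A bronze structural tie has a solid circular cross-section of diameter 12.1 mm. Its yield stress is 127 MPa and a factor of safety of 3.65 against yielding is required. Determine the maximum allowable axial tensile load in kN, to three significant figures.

σ_allow = 127/3.65 = 34.79 MPa.
A = πd²/4 = π×12.1²/4 = 115.0 mm².
F_allow = σ_allow × A = 34.79×115.0 = 4001 N.

F_allow = 4.00 kN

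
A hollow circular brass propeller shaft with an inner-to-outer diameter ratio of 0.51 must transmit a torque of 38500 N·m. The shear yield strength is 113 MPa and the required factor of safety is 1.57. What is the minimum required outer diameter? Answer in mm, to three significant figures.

d_o = 143 mm

τ_allow = 113/1.57 = 71.97 MPa.
For a hollow shaft τ = 16T/[πd_o³(1−k⁴)] with k = 0.51, so 1−k⁴ = 0.9323.
d_o³ = 16T/[π τ_allow (1−k⁴)] = 16×3.8500×10^7/(π×71.97×0.9323) = 2.922×10^6 mm³.
d_o = 143.0 mm.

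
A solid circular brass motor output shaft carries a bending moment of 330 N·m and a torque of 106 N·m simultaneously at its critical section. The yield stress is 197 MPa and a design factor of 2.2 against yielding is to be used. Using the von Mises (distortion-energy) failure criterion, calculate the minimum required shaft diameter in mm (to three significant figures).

d = 33.9 mm

σ_allow = σ_y/n = 197/2.2 = 89.55 MPa.
For a solid shaft σ_b = 32M/(πd³) and τ = 16T/(πd³), so the von Mises stress is σ' = (16/πd³)·√(4M²+3T²).
√(4M²+3T²) = √(4×(330000)² + 3×(106000)²) = 685100 N·mm.
d³ = 16×685100/(π×89.55) = 38960 mm³.
d = 33.90 mm.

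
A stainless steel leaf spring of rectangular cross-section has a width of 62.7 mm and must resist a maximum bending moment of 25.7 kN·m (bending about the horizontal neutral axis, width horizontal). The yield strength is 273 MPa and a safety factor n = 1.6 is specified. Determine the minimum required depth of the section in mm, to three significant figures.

σ_allow = 273/1.6 = 170.6 MPa.
For a rectangular section σ = 6M/(bh²), so h² = 6M/(b σ_allow) = 6×2.5700×10^7/(62.7×170.6) = 14410 mm².
h = 120.1 mm.

h = 120 mm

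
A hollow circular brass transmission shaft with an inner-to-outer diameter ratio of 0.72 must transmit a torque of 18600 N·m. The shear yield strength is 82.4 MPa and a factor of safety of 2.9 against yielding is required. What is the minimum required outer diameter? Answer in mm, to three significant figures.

τ_allow = 82.4/2.9 = 28.41 MPa.
For a hollow shaft τ = 16T/[πd_o³(1−k⁴)] with k = 0.72, so 1−k⁴ = 0.7313.
d_o³ = 16T/[π τ_allow (1−k⁴)] = 16×1.8600×10^7/(π×28.41×0.7313) = 4.559×10^6 mm³.
d_o = 165.8 mm.

d_o = 166 mm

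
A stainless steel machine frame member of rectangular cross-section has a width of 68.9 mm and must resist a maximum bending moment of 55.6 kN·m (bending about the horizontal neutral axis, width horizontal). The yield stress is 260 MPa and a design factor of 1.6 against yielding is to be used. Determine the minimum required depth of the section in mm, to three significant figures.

h = 173 mm

σ_allow = 260/1.6 = 162.5 MPa.
For a rectangular section σ = 6M/(bh²), so h² = 6M/(b σ_allow) = 6×5.5600×10^7/(68.9×162.5) = 29800 mm².
h = 172.6 mm.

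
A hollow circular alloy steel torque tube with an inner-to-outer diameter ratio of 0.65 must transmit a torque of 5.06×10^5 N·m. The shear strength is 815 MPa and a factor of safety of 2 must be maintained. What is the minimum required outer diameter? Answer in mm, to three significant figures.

τ_allow = 815/2 = 407.5 MPa.
For a hollow shaft τ = 16T/[πd_o³(1−k⁴)] with k = 0.65, so 1−k⁴ = 0.8215.
d_o³ = 16T/[π τ_allow (1−k⁴)] = 16×5.0600×10^8/(π×407.5×0.8215) = 7.698×10^6 mm³.
d_o = 197.5 mm.

d_o = 197 mm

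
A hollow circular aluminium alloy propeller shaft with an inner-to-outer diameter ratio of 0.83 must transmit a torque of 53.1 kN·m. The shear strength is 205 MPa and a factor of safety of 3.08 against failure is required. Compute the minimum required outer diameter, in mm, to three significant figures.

τ_allow = 205/3.08 = 66.56 MPa.
For a hollow shaft τ = 16T/[πd_o³(1−k⁴)] with k = 0.83, so 1−k⁴ = 0.5254.
d_o³ = 16T/[π τ_allow (1−k⁴)] = 16×5.3100×10^7/(π×66.56×0.5254) = 7.733×10^6 mm³.
d_o = 197.8 mm.

d_o = 198 mm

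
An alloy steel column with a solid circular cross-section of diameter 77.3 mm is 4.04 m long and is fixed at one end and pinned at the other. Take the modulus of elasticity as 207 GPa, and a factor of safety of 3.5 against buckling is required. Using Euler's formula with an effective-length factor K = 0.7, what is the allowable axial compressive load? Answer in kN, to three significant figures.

I = πd⁴/64 = π×77.3⁴/64 = 1.753×10^6 mm⁴.
Effective length L_e = KL = 0.7×4.04 m = 2828 mm.
Euler critical load P_cr = π²EI/L_e² = π²×207000×1.753×10^6/2828² = 447700 N.
P_allow = P_cr/n = 447700/3.5 = 127900 N.

P_allow = 128 kN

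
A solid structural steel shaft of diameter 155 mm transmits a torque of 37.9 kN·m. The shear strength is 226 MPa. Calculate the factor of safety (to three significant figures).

n = 4.36

τ = 16T/(πd³) = 16×3.7900×10^7/(π×155³) = 51.83 MPa.
n = τ_limit/τ = 226/51.83 = 4.360.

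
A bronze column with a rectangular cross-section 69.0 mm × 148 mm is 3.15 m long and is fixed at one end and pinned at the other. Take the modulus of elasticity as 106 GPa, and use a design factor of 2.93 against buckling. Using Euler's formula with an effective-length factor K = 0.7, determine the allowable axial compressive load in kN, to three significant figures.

P_allow = 298 kN

Buckling occurs about the weak axis: I_min = h·b³/12 = 148×69.0³/12 = 4.052×10^6 mm⁴ (b = 69.0 mm is the smaller dimension).
Effective length L_e = KL = 0.7×3.15 m = 2205 mm.
Euler critical load P_cr = π²EI/L_e² = π²×106000×4.052×10^6/2205² = 871800 N.
P_allow = P_cr/n = 871800/2.93 = 297500 N.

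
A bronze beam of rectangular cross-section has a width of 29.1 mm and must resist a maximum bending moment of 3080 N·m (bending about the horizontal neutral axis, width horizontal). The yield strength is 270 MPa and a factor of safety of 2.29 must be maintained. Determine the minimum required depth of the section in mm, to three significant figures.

h = 73.4 mm

σ_allow = 270/2.29 = 117.9 MPa.
For a rectangular section σ = 6M/(bh²), so h² = 6M/(b σ_allow) = 6×3080000/(29.1×117.9) = 5386 mm².
h = 73.39 mm.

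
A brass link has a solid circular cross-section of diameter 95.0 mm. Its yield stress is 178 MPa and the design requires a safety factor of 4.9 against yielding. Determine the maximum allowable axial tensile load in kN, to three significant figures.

σ_allow = 178/4.9 = 36.33 MPa.
A = πd²/4 = π×95.0²/4 = 7088 mm².
F_allow = σ_allow × A = 36.33×7088 = 257500 N.

F_allow = 257 kN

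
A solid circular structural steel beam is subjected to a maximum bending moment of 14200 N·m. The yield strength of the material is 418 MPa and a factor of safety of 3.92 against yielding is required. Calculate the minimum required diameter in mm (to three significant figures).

d = 111 mm

σ_allow = 418/3.92 = 106.6 MPa.
For a solid circular section σ = 32M/(πd³), so d³ = 32M/(π σ_allow) = 32×1.4200×10^7/(π×106.6) = 1.356×10^6 mm³.
d = 110.7 mm.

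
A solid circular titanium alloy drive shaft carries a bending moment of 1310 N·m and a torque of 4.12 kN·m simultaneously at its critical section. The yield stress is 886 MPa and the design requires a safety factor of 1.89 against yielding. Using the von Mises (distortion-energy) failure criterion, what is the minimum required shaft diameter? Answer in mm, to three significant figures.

d = 43.5 mm

σ_allow = σ_y/n = 886/1.89 = 468.8 MPa.
For a solid shaft σ_b = 32M/(πd³) and τ = 16T/(πd³), so the von Mises stress is σ' = (16/πd³)·√(4M²+3T²).
√(4M²+3T²) = √(4×(1.310×10^6)² + 3×(4.120×10^6)²) = 7.602×10^6 N·mm.
d³ = 16×7.602×10^6/(π×468.8) = 82590 mm³.
d = 43.55 mm.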